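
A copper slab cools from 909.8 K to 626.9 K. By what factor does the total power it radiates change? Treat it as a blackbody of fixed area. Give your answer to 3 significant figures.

P₂/P₁ ≈ 0.225

P ∝ T⁴, so P₂/P₁ = (T₂/T₁)⁴ = (626.9/909.8)⁴ = (0.689053)⁴ = 0.225.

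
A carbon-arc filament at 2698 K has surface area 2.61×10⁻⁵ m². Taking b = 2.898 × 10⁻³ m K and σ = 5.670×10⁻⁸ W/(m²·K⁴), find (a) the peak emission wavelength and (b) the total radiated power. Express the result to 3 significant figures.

(a) λ_max = b/T = 2.898×10⁻³/2698 = 1.074×10⁻⁶ m = 1.07×10³ nm.
Area A = 2.61×10⁻⁵ m².
(b) P = σAT⁴ = 5.670×10⁻⁸×2.61×10⁻⁵×(2698)⁴ = 78.4 W.

λ_max ≈ 1.07×10³ nm; P ≈ 78.4 W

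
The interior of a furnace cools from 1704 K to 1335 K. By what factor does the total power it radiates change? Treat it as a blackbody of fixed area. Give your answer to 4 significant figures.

P ∝ T⁴, so P₂/P₁ = (T₂/T₁)⁴ = (1335/1704)⁴ = (0.783451)⁴ = 0.3767.

P₂/P₁ ≈ 0.3767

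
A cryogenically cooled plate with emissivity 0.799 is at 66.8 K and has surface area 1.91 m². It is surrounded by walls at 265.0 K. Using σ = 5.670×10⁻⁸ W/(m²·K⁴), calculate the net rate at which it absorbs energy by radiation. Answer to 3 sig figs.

Area A = 1.91 m².
Net radiated power P_net = εσA(T⁴ − T₀⁴) = 0.799×5.670×10⁻⁸×1.91×(66.8⁴ − 265.0⁴).
T⁴ − T₀⁴ = 1.99116×10⁷ − 4.93155×10⁹ = -4.91164×10⁹ K⁴, so P_net = -425 W — negative, meaning a net gain of 425 W.

Net gain ≈ 425 W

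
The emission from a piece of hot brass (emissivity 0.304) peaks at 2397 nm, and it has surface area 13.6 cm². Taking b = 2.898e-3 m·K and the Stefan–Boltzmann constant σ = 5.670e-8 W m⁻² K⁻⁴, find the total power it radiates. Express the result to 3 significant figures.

Wien's law: T = b/λ_max = 2.898×10⁻³/2.397×10⁻⁶ = 1209.01 K.
Area A = 13.6 cm² = 1.36×10⁻³ m².
Then P = εσAT⁴ = 0.304×5.670×10⁻⁸×1.36×10⁻³×(1209.01)⁴ = 50.1 W.

P ≈ 50.1 W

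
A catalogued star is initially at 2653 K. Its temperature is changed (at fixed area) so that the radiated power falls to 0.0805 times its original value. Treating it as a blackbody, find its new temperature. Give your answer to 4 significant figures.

T₂ ≈ 1413 K

P ∝ T⁴, so T₂/T₁ = (P₂/P₁)^(1/4) = (0.0805)^(1/4) = 0.532659.
T₂ = 2653 × 0.532659 = 1413 K.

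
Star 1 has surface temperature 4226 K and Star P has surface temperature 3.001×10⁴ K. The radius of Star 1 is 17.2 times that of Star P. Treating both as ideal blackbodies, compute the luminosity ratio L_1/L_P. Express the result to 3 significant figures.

L_1/L_P ≈ 0.116

L ∝ R²T⁴, so L_1/L_P = (R_1/R_P)²(T_1/T_P)⁴ = (17.2)² × (4226/3.001×10⁴)⁴ = 295.84 × 3.93237×10⁻⁴ = 0.116.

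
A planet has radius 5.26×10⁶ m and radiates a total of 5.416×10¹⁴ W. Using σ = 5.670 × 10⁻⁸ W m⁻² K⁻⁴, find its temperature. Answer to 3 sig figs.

T ≈ 72.4 K

Surface area A = 4πR² = 4π(5.26×10⁶ m)² = 3.47681×10¹⁴ m².
P = σAT⁴ ⇒ T = (P/(σA))^(1/4) = (5.416×10¹⁴/(5.670×10⁻⁸×3.47681×10¹⁴))^(1/4) = 72.4 K.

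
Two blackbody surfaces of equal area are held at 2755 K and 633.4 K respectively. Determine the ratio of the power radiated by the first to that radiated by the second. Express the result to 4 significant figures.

With equal areas, P₁/P₂ = (T₁/T₂)⁴ = (2755/633.4)⁴ = 357.9.

P₁/P₂ ≈ 357.9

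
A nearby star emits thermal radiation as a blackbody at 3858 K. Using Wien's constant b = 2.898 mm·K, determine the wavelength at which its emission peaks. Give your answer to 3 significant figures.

Wien's displacement law: λ_max = b/T = (2.898×10⁻³ m·K)/(3858 K) = 7.512×10⁻⁷ m.
That is 0.751 μm, in the infrared range.

λ_max ≈ 0.751 μm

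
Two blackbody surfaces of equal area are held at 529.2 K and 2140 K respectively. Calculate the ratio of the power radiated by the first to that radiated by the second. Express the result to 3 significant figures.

With equal areas, P₁/P₂ = (T₁/T₂)⁴ = (529.2/2140)⁴ = 3.74×10⁻³.

P₁/P₂ ≈ 3.74×10⁻³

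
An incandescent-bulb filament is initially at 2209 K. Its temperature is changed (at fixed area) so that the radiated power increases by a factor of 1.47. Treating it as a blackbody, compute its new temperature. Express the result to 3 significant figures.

T₂ ≈ 2.43×10³ K

P ∝ T⁴, so T₂/T₁ = (P₂/P₁)^(1/4) = (1.47)^(1/4) = 1.10111.
T₂ = 2209 × 1.10111 = 2.43×10³ K.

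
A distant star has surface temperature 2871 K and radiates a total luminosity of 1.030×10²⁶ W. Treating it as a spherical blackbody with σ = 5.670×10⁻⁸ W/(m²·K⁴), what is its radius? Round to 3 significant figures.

L = 4πR²σT⁴ ⇒ R = √(L/(4πσT⁴)).
σT⁴ = 3.85226×10⁶ W/m², so R = √(1.030×10²⁶/(4π×3.85226×10⁶)) = 1.46×10⁹ m.

R ≈ 1.46×10⁹ m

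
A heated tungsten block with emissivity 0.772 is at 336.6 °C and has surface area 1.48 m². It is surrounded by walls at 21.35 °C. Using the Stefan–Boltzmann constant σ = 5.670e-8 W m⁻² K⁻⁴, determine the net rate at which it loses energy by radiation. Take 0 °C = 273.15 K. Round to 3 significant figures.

Net loss ≈ 8.47×10³ W

T = 336.6 °C + 273.15 = 609.75 K.
Surroundings: T = 21.35 °C + 273.15 = 294.50 K.
Area A = 1.48 m².
Net radiated power P_net = εσA(T⁴ − T₀⁴) = 0.772×5.670×10⁻⁸×1.48×(609.75⁴ − 294.50⁴).
T⁴ − T₀⁴ = 1.38232×10¹¹ − 7.52214×10⁹ = 1.30710×10¹¹ K⁴, so P_net = 8.47×10³ W.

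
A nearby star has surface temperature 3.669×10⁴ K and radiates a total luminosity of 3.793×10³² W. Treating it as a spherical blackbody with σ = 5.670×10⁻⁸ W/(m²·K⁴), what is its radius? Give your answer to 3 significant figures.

R ≈ 1.71×10¹⁰ m

L = 4πR²σT⁴ ⇒ R = √(L/(4πσT⁴)).
σT⁴ = 1.02748×10¹¹ W/m², so R = √(3.793×10³²/(4π×1.02748×10¹¹)) = 1.71×10¹⁰ m.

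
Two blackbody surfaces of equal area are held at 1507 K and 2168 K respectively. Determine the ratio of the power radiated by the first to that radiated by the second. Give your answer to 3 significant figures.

P₁/P₂ ≈ 0.233

With equal areas, P₁/P₂ = (T₁/T₂)⁴ = (1507/2168)⁴ = 0.233.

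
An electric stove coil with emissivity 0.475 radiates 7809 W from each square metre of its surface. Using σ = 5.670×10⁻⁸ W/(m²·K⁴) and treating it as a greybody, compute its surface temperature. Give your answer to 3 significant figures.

I = εσT⁴, so T = (I/εσ)^(1/4) = (7809/(0.475×5.670×10⁻⁸))^(1/4) = 734 K.

T ≈ 734 K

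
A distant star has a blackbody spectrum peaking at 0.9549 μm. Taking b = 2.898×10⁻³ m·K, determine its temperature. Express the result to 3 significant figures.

Wien's law gives T = b/λ_max = (2.898×10⁻³ m·K)/(9.549×10⁻⁷ m) = 3.03×10³ K.

T ≈ 3.03×10³ K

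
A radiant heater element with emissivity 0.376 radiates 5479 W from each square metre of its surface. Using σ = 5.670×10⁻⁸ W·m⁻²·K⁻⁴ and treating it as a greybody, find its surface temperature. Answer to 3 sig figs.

T ≈ 712 K

I = εσT⁴, so T = (I/εσ)^(1/4) = (5479/(0.376×5.670×10⁻⁸))^(1/4) = 712 K.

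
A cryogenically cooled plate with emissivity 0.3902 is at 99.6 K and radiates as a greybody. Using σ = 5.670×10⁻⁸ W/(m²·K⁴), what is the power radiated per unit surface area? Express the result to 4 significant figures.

Stefan–Boltzmann: I = εσT⁴ = 0.3902 × 5.670×10⁻⁸ × (99.6)⁴ = 2.177 W/m².

I ≈ 2.177 W/m²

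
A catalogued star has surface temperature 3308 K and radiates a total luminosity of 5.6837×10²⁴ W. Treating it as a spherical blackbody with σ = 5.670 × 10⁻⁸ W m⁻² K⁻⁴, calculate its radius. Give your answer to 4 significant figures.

L = 4πR²σT⁴ ⇒ R = √(L/(4πσT⁴)).
σT⁴ = 6.78961×10⁶ W/m², so R = √(5.6837×10²⁴/(4π×6.78961×10⁶)) = 2.581×10⁸ m.

R ≈ 2.581×10⁸ m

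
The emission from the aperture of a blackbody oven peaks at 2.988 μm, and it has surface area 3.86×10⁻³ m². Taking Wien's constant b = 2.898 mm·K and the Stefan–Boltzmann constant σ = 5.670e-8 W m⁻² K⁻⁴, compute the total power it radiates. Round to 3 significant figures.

Wien's law: T = b/λ_max = 2.898×10⁻³/2.988×10⁻⁶ = 969.880 K.
Area A = 3.86×10⁻³ m².
Then P = σAT⁴ = 5.670×10⁻⁸×3.86×10⁻³×(969.880)⁴ = 194 W.

P ≈ 194 W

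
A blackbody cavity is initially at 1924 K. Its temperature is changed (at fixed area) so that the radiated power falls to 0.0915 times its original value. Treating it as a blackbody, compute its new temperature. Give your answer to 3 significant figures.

P ∝ T⁴, so T₂/T₁ = (P₂/P₁)^(1/4) = (0.0915)^(1/4) = 0.549991.
T₂ = 1924 × 0.549991 = 1.06×10³ K.

T₂ ≈ 1.06×10³ K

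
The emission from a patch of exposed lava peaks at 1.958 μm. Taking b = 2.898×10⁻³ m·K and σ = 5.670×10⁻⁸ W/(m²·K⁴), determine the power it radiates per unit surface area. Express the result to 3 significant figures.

Wien's law: T = b/λ_max = 2.898×10⁻³/1.958×10⁻⁶ = 1480.08 K.
Then I = σT⁴ = 5.670×10⁻⁸×(1480.08)⁴ = 2.72×10⁵ W/m².

I ≈ 2.72×10⁵ W/m²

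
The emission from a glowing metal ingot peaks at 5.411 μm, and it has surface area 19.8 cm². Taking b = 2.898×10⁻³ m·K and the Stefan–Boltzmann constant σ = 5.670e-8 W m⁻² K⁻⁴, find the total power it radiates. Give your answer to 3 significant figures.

P ≈ 9.24 W

Wien's law: T = b/λ_max = 2.898×10⁻³/5.411×10⁻⁶ = 535.576 K.
Area A = 19.8 cm² = 1.98×10⁻³ m².
Then P = σAT⁴ = 5.670×10⁻⁸×1.98×10⁻³×(535.576)⁴ = 9.24 W.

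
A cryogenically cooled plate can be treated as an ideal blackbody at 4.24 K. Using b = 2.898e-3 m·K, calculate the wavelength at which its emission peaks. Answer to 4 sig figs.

λ_max ≈ 0.6835 mm

Wien's displacement law: λ_max = b/T = (2.898×10⁻³ m·K)/(4.24 K) = 6.8349×10⁻⁴ m.
That is 0.6835 mm, in the infrared range.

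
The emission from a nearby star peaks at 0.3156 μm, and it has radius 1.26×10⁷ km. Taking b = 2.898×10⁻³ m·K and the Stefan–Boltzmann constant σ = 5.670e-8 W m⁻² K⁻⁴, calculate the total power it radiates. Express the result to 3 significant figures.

P ≈ 8.04×10²⁹ W

Wien's law: T = b/λ_max = 2.898×10⁻³/3.156×10⁻⁷ = 9182.51 K.
Surface area A = 4πR² = 4π(1.26×10¹⁰ m)² = 1.99504×10²¹ m².
Then P = σAT⁴ = 5.670×10⁻⁸×1.99504×10²¹×(9182.51)⁴ = 8.04×10²⁹ W.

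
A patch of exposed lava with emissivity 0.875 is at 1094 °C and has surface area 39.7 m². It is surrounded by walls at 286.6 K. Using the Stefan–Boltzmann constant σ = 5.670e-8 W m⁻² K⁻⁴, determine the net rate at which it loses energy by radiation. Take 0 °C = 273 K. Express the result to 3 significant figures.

T = 1094 °C + 273 = 1367 K.
Area A = 39.7 m².
Net radiated power P_net = εσA(T⁴ − T₀⁴) = 0.875×5.670×10⁻⁸×39.7×(1367⁴ − 286.6⁴).
T⁴ − T₀⁴ = 3.49200×10¹² − 6.74691×10⁹ = 3.48525×10¹² K⁴, so P_net = 6.86×10⁶ W.

Net loss ≈ 6.86×10⁶ W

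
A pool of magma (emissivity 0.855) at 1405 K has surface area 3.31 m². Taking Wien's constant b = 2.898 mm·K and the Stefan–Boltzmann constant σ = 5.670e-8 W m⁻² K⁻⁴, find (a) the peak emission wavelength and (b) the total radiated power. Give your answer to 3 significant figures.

λ_max ≈ 2.06 μm; P ≈ 6.25×10⁵ W

(a) λ_max = b/T = 2.898×10⁻³/1405 = 2.063×10⁻⁶ m = 2.06 μm.
Area A = 3.31 m².
(b) P = εσAT⁴ = 0.855×5.670×10⁻⁸×3.31×(1405)⁴ = 6.25×10⁵ W.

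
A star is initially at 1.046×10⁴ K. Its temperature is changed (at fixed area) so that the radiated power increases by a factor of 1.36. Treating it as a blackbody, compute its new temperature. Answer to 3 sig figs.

T₂ ≈ 1.13×10⁴ K

P ∝ T⁴, so T₂/T₁ = (P₂/P₁)^(1/4) = (1.36)^(1/4) = 1.07990.
T₂ = 1.046×10⁴ × 1.07990 = 1.13×10⁴ K.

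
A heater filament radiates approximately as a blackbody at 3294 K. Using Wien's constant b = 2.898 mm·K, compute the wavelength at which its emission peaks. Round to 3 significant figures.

Wien's displacement law: λ_max = b/T = (2.898×10⁻³ m·K)/(3294 K) = 8.798×10⁻⁷ m.
That is 880 nm, in the infrared range.

λ_max ≈ 880 nm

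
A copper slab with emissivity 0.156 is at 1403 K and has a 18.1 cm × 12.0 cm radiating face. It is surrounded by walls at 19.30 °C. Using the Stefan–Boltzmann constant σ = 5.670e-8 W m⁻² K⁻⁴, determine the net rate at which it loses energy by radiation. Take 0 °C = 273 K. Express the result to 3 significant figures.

Net loss ≈ 743 W

Surroundings: T = 19.30 °C + 273 = 292.30 K.
Area A = 0.181 × 0.120 = 0.02172 m².
Net radiated power P_net = εσA(T⁴ − T₀⁴) = 0.156×5.670×10⁻⁸×0.02172×(1403⁴ − 292.30⁴).
T⁴ − T₀⁴ = 3.87463×10¹² − 7.29987×10⁹ = 3.86733×10¹² K⁴, so P_net = 743 W.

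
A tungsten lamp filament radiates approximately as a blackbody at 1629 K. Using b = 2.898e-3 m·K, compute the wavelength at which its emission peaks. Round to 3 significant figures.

λ_max ≈ 1.78 μm

Wien's displacement law: λ_max = b/T = (2.898×10⁻³ m·K)/(1629 K) = 1.779×10⁻⁶ m.
That is 1.78 μm, in the infrared range.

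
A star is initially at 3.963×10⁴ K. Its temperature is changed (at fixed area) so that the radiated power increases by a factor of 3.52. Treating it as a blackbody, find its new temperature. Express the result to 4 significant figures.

T₂ ≈ 5.428×10⁴ K

P ∝ T⁴, so T₂/T₁ = (P₂/P₁)^(1/4) = (3.52)^(1/4) = 1.36973.
T₂ = 3.963×10⁴ × 1.36973 = 5.428×10⁴ K.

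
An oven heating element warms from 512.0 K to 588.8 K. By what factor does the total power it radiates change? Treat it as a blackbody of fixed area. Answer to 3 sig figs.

P ∝ T⁴, so P₂/P₁ = (T₂/T₁)⁴ = (588.8/512.0)⁴ = (1.15000)⁴ = 1.75.

P₂/P₁ ≈ 1.75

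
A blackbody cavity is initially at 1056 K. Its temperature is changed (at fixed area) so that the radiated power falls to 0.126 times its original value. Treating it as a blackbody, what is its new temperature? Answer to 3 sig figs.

P ∝ T⁴, so T₂/T₁ = (P₂/P₁)^(1/4) = (0.126)^(1/4) = 0.595789.
T₂ = 1056 × 0.595789 = 629 K.

T₂ ≈ 629 K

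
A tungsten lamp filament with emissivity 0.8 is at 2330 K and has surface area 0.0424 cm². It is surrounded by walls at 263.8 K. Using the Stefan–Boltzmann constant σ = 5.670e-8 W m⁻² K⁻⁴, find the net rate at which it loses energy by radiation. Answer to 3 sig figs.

Net loss ≈ 5.67 W

Area A = 0.0424 cm² = 4.24×10⁻⁶ m².
Net radiated power P_net = εσA(T⁴ − T₀⁴) = 0.8×5.670×10⁻⁸×4.24×10⁻⁶×(2330⁴ − 263.8⁴).
T⁴ − T₀⁴ = 2.94730×10¹³ − 4.84283×10⁹ = 2.94682×10¹³ K⁴, so P_net = 5.67 W.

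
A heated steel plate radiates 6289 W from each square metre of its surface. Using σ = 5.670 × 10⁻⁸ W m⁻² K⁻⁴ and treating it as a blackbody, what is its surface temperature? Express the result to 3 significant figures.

T ≈ 577 K

I = σT⁴, so T = (I/σ)^(1/4) = (6289/(5.670×10⁻⁸))^(1/4) = 577 K.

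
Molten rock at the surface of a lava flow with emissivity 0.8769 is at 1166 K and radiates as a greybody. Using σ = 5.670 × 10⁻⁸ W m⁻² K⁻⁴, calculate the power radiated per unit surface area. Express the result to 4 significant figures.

Stefan–Boltzmann: I = εσT⁴ = 0.8769 × 5.670×10⁻⁸ × (1166)⁴ = 9.190×10⁴ W/m².

I ≈ 9.190×10⁴ W/m²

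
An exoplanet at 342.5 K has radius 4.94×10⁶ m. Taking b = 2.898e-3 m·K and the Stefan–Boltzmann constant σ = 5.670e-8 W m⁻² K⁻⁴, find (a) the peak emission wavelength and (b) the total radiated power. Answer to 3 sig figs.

(a) λ_max = b/T = 2.898×10⁻³/342.5 = 8.461×10⁻⁶ m = 8.46 μm.
Surface area A = 4πR² = 4π(4.94×10⁶ m)² = 3.06665×10¹⁴ m².
(b) P = σAT⁴ = 5.670×10⁻⁸×3.06665×10¹⁴×(342.5)⁴ = 2.39×10¹⁷ W.

λ_max ≈ 8.46 μm; P ≈ 2.39×10¹⁷ W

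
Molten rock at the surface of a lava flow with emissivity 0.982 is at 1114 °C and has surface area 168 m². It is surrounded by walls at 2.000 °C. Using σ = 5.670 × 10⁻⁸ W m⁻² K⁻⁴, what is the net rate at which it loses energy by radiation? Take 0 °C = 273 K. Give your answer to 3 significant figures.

Net loss ≈ 3.46×10⁷ W

T = 1114 °C + 273 = 1387 K.
Surroundings: T = 2.000 °C + 273 = 275.000 K.
Area A = 168 m².
Net radiated power P_net = εσA(T⁴ − T₀⁴) = 0.982×5.670×10⁻⁸×168×(1387⁴ − 275.000⁴).
T⁴ − T₀⁴ = 3.70089×10¹² − 5.71914×10⁹ = 3.69517×10¹² K⁴, so P_net = 3.46×10⁷ W.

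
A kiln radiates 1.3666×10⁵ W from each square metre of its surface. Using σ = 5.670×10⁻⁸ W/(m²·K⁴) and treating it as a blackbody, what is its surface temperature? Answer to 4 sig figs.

I = σT⁴, so T = (I/σ)^(1/4) = (1.3666×10⁵/(5.670×10⁻⁸))^(1/4) = 1246 K.

T ≈ 1246 K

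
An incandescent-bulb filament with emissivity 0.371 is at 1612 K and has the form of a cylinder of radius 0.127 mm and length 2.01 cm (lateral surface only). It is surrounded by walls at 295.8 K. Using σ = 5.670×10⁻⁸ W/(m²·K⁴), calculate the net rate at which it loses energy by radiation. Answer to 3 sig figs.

Net loss ≈ 2.28 W

Lateral area A = 2πrL = 2π×1.27×10⁻⁴×0.0201 = 1.60391×10⁻⁵ m².
Net radiated power P_net = εσA(T⁴ − T₀⁴) = 0.371×5.670×10⁻⁸×1.60391×10⁻⁵×(1612⁴ − 295.8⁴).
T⁴ − T₀⁴ = 6.75243×10¹² − 7.65584×10⁹ = 6.74477×10¹² K⁴, so P_net = 2.28 W.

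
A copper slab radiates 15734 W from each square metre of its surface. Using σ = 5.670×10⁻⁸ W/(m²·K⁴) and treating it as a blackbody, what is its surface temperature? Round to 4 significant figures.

T ≈ 725.8 K

I = σT⁴, so T = (I/σ)^(1/4) = (15734/(5.670×10⁻⁸))^(1/4) = 725.8 K.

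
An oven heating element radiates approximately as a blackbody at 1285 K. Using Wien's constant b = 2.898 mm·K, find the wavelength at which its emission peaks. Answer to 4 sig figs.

λ_max ≈ 2.255 μm

Wien's displacement law: λ_max = b/T = (2.898×10⁻³ m·K)/(1285 K) = 2.2553×10⁻⁶ m.
That is 2.255 μm, in the infrared range.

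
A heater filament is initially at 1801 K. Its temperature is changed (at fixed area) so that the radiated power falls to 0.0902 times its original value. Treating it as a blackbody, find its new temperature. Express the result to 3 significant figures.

P ∝ T⁴, so T₂/T₁ = (P₂/P₁)^(1/4) = (0.0902)^(1/4) = 0.548027.
T₂ = 1801 × 0.548027 = 987 K.

T₂ ≈ 987 K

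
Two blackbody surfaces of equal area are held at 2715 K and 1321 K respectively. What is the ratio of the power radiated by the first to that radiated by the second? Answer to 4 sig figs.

With equal areas, P₁/P₂ = (T₁/T₂)⁴ = (2715/1321)⁴ = 17.84.

P₁/P₂ ≈ 17.84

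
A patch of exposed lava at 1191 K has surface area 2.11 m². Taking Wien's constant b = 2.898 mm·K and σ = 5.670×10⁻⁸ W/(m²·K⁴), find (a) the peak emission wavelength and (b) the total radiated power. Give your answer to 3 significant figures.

λ_max ≈ 2.43 μm; P ≈ 2.41×10⁵ W

(a) λ_max = b/T = 2.898×10⁻³/1191 = 2.433×10⁻⁶ m = 2.43 μm.
Area A = 2.11 m².
(b) P = σAT⁴ = 5.670×10⁻⁸×2.11×(1191)⁴ = 2.41×10⁵ W.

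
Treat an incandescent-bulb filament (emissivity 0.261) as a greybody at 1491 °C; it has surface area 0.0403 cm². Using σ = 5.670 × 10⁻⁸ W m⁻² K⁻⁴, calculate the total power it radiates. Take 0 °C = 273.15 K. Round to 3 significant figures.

P ≈ 0.578 W

T = 1491 °C + 273.15 = 1764.15 K.
Area A = 0.0403 cm² = 4.03×10⁻⁶ m².
P = εσAT⁴ = 0.261 × 5.670×10⁻⁸ × 4.03×10⁻⁶ × (1764.15)⁴ = 0.578 W.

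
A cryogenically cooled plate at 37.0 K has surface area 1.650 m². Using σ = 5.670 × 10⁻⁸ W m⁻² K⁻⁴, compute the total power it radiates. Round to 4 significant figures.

P ≈ 0.1753 W

Area A = 1.650 m².
P = σAT⁴ = 5.670×10⁻⁸ × 1.650 × (37.0)⁴ = 0.1753 W.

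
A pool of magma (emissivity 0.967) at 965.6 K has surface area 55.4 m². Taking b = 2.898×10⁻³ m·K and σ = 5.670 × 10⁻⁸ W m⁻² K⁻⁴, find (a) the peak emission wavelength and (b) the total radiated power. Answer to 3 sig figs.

λ_max ≈ 3.00 μm; P ≈ 2.64×10⁶ W

(a) λ_max = b/T = 2.898×10⁻³/965.6 = 3.001×10⁻⁶ m = 3.00 μm.
Area A = 55.4 m².
(b) P = εσAT⁴ = 0.967×5.670×10⁻⁸×55.4×(965.6)⁴ = 2.64×10⁶ W.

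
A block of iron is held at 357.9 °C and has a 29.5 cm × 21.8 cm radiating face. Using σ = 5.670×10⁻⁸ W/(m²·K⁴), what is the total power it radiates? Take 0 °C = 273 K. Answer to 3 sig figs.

P ≈ 578 W

T = 357.9 °C + 273 = 630.9 K.
Area A = 0.295 × 0.218 = 0.06431 m².
P = σAT⁴ = 5.670×10⁻⁸ × 0.06431 × (630.9)⁴ = 578 W.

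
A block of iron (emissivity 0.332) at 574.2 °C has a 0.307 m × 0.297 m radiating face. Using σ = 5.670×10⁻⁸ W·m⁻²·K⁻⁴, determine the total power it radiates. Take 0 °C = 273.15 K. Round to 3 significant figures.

P ≈ 885 W

T = 574.2 °C + 273.15 = 847.35 K.
Area A = 0.307 × 0.297 = 0.091179 m².
P = εσAT⁴ = 0.332 × 5.670×10⁻⁸ × 0.091179 × (847.35)⁴ = 885 W.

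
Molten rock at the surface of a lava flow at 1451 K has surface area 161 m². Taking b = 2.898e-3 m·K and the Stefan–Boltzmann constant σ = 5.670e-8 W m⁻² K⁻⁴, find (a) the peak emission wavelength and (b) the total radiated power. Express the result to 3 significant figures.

(a) λ_max = b/T = 2.898×10⁻³/1451 = 1.997×10⁻⁶ m = 2.00 μm.
Area A = 161 m².
(b) P = σAT⁴ = 5.670×10⁻⁸×161×(1451)⁴ = 4.05×10⁷ W.

λ_max ≈ 2.00 μm; P ≈ 4.05×10⁷ W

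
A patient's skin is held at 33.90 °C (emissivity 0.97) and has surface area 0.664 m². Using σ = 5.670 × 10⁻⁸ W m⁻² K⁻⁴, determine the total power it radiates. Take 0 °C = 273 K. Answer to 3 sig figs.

P ≈ 324 W

T = 33.90 °C + 273 = 306.90 K.
Area A = 0.664 m².
P = εσAT⁴ = 0.97 × 5.670×10⁻⁸ × 0.664 × (306.90)⁴ = 324 W.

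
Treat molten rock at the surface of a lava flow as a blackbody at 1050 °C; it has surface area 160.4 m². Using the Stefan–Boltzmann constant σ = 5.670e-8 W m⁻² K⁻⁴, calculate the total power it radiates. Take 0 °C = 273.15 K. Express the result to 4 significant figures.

P ≈ 2.788×10⁷ W

T = 1050 °C + 273.15 = 1323.15 K.
Area A = 160.4 m².
P = σAT⁴ = 5.670×10⁻⁸ × 160.4 × (1323.15)⁴ = 2.788×10⁷ W.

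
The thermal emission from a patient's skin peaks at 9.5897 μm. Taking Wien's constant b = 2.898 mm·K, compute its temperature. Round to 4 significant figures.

T ≈ 302.2 K

Wien's law gives T = b/λ_max = (2.898×10⁻³ m·K)/(9.5897×10⁻⁶ m) = 302.2 K.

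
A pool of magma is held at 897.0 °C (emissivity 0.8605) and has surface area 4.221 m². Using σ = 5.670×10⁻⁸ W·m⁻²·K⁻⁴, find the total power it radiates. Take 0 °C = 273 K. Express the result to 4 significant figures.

P ≈ 3.859×10⁵ W

T = 897.0 °C + 273 = 1170.0 K.
Area A = 4.221 m².
P = εσAT⁴ = 0.8605 × 5.670×10⁻⁸ × 4.221 × (1170.0)⁴ = 3.859×10⁵ W.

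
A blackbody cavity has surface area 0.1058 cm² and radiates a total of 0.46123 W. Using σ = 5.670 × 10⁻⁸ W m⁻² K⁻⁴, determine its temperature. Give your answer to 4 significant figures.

Area A = 0.1058 cm² = 1.058×10⁻⁵ m².
P = σAT⁴ ⇒ T = (P/(σA))^(1/4) = (0.46123/(5.670×10⁻⁸×1.058×10⁻⁵))^(1/4) = 936.4 K.

T ≈ 936.4 K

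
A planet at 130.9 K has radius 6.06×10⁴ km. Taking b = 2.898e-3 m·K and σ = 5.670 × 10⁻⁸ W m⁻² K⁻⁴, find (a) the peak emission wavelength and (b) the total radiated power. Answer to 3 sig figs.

λ_max ≈ 22.1 μm; P ≈ 7.68×10¹⁷ W

(a) λ_max = b/T = 2.898×10⁻³/130.9 = 2.214×10⁻⁵ m = 22.1 μm.
Surface area A = 4πR² = 4π(6.06×10⁷ m)² = 4.61482×10¹⁶ m².
(b) P = σAT⁴ = 5.670×10⁻⁸×4.61482×10¹⁶×(130.9)⁴ = 7.68×10¹⁷ W.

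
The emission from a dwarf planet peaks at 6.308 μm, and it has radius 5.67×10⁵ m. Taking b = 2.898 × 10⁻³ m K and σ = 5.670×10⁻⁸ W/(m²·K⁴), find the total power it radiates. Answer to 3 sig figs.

P ≈ 1.02×10¹⁶ W

Wien's law: T = b/λ_max = 2.898×10⁻³/6.308×10⁻⁶ = 459.417 K.
Surface area A = 4πR² = 4π(5.67×10⁵ m)² = 4.03995×10¹² m².
Then P = σAT⁴ = 5.670×10⁻⁸×4.03995×10¹²×(459.417)⁴ = 1.02×10¹⁶ W.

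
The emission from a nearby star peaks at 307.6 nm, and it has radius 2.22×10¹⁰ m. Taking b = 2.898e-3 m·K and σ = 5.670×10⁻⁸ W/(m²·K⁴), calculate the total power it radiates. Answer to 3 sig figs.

Wien's law: T = b/λ_max = 2.898×10⁻³/3.076×10⁻⁷ = 9421.33 K.
Surface area A = 4πR² = 4π(2.22×10¹⁰ m)² = 6.19321×10²¹ m².
Then P = σAT⁴ = 5.670×10⁻⁸×6.19321×10²¹×(9421.33)⁴ = 2.77×10³⁰ W.

P ≈ 2.77×10³⁰ W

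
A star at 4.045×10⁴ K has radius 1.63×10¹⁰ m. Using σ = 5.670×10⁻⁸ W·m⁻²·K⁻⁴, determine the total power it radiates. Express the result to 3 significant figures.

Surface area A = 4πR² = 4π(1.63×10¹⁰ m)² = 3.33876×10²¹ m².
P = σAT⁴ = 5.670×10⁻⁸ × 3.33876×10²¹ × (4.045×10⁴)⁴ = 5.07×10³² W.

P ≈ 5.07×10³² W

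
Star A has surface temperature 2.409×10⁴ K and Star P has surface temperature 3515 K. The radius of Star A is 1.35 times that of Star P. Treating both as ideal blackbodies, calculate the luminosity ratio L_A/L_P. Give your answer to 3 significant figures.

L_A/L_P ≈ 4.02×10³

L ∝ R²T⁴, so L_A/L_P = (R_A/R_P)²(T_A/T_P)⁴ = (1.35)² × (2.409×10⁴/3515)⁴ = 1.8225 × 2206.21 = 4.02×10³.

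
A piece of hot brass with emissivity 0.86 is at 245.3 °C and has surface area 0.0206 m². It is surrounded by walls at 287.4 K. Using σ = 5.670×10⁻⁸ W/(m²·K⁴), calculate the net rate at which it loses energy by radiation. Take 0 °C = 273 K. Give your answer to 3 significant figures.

Net loss ≈ 65.6 W

T = 245.3 °C + 273 = 518.3 K.
Area A = 0.0206 m².
Net radiated power P_net = εσA(T⁴ − T₀⁴) = 0.86×5.670×10⁻⁸×0.0206×(518.3⁴ − 287.4⁴).
T⁴ − T₀⁴ = 7.21647×10¹⁰ − 6.82256×10⁹ = 6.53421×10¹⁰ K⁴, so P_net = 65.6 W.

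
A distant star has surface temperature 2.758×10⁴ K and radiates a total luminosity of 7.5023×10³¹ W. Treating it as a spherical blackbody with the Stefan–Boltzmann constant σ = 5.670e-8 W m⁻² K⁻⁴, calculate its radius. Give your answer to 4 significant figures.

R ≈ 1.349×10¹⁰ m

L = 4πR²σT⁴ ⇒ R = √(L/(4πσT⁴)).
σT⁴ = 3.28065×10¹⁰ W/m², so R = √(7.5023×10³¹/(4π×3.28065×10¹⁰)) = 1.349×10¹⁰ m.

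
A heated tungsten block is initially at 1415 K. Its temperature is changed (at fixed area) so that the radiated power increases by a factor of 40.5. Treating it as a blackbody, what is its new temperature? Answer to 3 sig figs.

T₂ ≈ 3.57×10³ K

P ∝ T⁴, so T₂/T₁ = (P₂/P₁)^(1/4) = (40.5)^(1/4) = 2.52269.
T₂ = 1415 × 2.52269 = 3.57×10³ K.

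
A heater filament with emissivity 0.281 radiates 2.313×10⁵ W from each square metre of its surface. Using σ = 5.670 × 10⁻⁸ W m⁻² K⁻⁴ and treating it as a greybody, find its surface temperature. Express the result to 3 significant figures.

T ≈ 1.95×10³ K

I = εσT⁴, so T = (I/εσ)^(1/4) = (2.313×10⁵/(0.281×5.670×10⁻⁸))^(1/4) = 1.95×10³ K.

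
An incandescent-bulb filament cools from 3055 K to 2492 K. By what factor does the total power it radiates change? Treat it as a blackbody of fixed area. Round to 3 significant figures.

P ∝ T⁴, so P₂/P₁ = (T₂/T₁)⁴ = (2492/3055)⁴ = (0.815712)⁴ = 0.443.

P₂/P₁ ≈ 0.443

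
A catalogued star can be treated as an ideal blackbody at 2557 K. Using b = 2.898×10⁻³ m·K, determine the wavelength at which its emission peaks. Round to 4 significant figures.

Wien's displacement law: λ_max = b/T = (2.898×10⁻³ m·K)/(2557 K) = 1.1334×10⁻⁶ m.
That is 1.133 μm, in the infrared range.

λ_max ≈ 1.133 μm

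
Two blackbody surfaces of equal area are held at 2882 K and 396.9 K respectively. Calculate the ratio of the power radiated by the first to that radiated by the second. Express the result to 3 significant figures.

P₁/P₂ ≈ 2.78×10³

With equal areas, P₁/P₂ = (T₁/T₂)⁴ = (2882/396.9)⁴ = 2.78×10³.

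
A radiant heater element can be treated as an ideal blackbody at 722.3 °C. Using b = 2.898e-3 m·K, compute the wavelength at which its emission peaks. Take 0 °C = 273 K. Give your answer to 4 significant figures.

λ_max ≈ 2.912 μm

T = 722.3 °C + 273 = 995.3 K.
Wien's displacement law: λ_max = b/T = (2.898×10⁻³ m·K)/(995.3 K) = 2.9117×10⁻⁶ m.
That is 2.912 μm, in the infrared range.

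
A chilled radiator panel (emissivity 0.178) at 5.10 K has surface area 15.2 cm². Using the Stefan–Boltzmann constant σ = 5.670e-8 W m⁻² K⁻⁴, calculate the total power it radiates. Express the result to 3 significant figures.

Area A = 15.2 cm² = 1.52×10⁻³ m².
P = εσAT⁴ = 0.178 × 5.670×10⁻⁸ × 1.52×10⁻³ × (5.10)⁴ = 1.04×10⁻⁸ W.

P ≈ 1.04×10⁻⁸ W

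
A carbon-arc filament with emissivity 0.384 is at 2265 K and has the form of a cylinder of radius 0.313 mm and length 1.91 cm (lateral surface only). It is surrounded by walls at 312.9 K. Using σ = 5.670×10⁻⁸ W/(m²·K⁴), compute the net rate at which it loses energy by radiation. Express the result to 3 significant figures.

Net loss ≈ 21.5 W

Lateral area A = 2πrL = 2π×3.13×10⁻⁴×0.0191 = 3.75628×10⁻⁵ m².
Net radiated power P_net = εσA(T⁴ − T₀⁴) = 0.384×5.670×10⁻⁸×3.75628×10⁻⁵×(2265⁴ − 312.9⁴).
T⁴ − T₀⁴ = 2.63192×10¹³ − 9.58567×10⁹ = 2.63096×10¹³ K⁴, so P_net = 21.5 W.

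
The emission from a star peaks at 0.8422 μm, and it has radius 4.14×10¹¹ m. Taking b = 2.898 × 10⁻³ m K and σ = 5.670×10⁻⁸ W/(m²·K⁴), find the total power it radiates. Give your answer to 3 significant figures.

Wien's law: T = b/λ_max = 2.898×10⁻³/8.422×10⁻⁷ = 3440.99 K.
Surface area A = 4πR² = 4π(4.14×10¹¹ m)² = 2.15383×10²⁴ m².
Then P = σAT⁴ = 5.670×10⁻⁸×2.15383×10²⁴×(3440.99)⁴ = 1.71×10³¹ W.

P ≈ 1.71×10³¹ W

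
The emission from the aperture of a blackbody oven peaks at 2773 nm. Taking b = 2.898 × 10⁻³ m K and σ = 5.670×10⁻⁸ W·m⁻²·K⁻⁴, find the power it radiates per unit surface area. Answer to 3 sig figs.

Wien's law: T = b/λ_max = 2.898×10⁻³/2.773×10⁻⁶ = 1045.08 K.
Then I = σT⁴ = 5.670×10⁻⁸×(1045.08)⁴ = 6.76×10⁴ W/m².

I ≈ 6.76×10⁴ W/m²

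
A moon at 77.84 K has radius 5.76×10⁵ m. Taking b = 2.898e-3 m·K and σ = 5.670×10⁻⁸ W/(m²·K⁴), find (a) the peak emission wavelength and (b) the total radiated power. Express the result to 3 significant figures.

λ_max ≈ 37.2 μm; P ≈ 8.68×10¹² W

(a) λ_max = b/T = 2.898×10⁻³/77.84 = 3.723×10⁻⁵ m = 37.2 μm.
Surface area A = 4πR² = 4π(5.76×10⁵ m)² = 4.16922×10¹² m².
(b) P = σAT⁴ = 5.670×10⁻⁸×4.16922×10¹²×(77.84)⁴ = 8.68×10¹² W.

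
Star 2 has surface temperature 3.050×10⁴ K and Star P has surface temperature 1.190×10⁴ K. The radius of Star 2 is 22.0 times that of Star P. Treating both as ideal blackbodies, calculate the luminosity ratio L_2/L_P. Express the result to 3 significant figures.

L_2/L_P ≈ 2.09×10⁴

L ∝ R²T⁴, so L_2/L_P = (R_2/R_P)²(T_2/T_P)⁴ = (22.0)² × (3.050×10⁴/1.190×10⁴)⁴ = 484 × 43.1531 = 2.09×10⁴.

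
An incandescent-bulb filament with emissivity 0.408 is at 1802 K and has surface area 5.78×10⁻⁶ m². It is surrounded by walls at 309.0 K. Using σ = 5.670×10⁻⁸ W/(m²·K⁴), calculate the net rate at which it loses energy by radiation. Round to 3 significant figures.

Net loss ≈ 1.41 W

Area A = 5.78×10⁻⁶ m².
Net radiated power P_net = εσA(T⁴ − T₀⁴) = 0.408×5.670×10⁻⁸×5.78×10⁻⁶×(1802⁴ − 309.0⁴).
T⁴ − T₀⁴ = 1.05443×10¹³ − 9.11662×10⁹ = 1.05352×10¹³ K⁴, so P_net = 1.41 W.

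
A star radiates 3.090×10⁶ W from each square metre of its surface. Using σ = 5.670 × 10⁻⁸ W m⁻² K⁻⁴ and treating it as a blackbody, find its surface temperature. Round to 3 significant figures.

T ≈ 2.72×10³ K

I = σT⁴, so T = (I/σ)^(1/4) = (3.090×10⁶/(5.670×10⁻⁸))^(1/4) = 2.72×10³ K.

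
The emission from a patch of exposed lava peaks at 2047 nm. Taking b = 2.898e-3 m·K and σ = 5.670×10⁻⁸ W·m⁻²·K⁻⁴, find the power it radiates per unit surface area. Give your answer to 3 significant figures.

Wien's law: T = b/λ_max = 2.898×10⁻³/2.047×10⁻⁶ = 1415.73 K.
Then I = σT⁴ = 5.670×10⁻⁸×(1415.73)⁴ = 2.28×10⁵ W/m².

I ≈ 2.28×10⁵ W/m²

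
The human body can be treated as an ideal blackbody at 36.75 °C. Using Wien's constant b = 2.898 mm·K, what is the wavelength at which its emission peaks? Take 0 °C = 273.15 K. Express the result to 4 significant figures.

T = 36.75 °C + 273.15 = 309.90 K.
Wien's displacement law: λ_max = b/T = (2.898×10⁻³ m·K)/(309.90 K) = 9.3514×10⁻⁶ m.
That is 9.351 μm, in the infrared range.

λ_max ≈ 9.351 μm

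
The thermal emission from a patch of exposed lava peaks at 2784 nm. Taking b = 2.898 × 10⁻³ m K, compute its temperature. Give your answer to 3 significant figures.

T ≈ 1.04×10³ K

Wien's law gives T = b/λ_max = (2.898×10⁻³ m·K)/(2.784×10⁻⁶ m) = 1.04×10³ K.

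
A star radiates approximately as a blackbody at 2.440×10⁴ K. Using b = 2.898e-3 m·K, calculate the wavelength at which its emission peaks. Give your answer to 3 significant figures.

λ_max ≈ 119 nm

Wien's displacement law: λ_max = b/T = (2.898×10⁻³ m·K)/(2.440×10⁴ K) = 1.188×10⁻⁷ m.
That is 119 nm, in the ultraviolet range.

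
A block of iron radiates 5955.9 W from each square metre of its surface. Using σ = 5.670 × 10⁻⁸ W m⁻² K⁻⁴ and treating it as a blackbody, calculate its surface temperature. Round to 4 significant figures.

T ≈ 569.3 K

I = σT⁴, so T = (I/σ)^(1/4) = (5955.9/(5.670×10⁻⁸))^(1/4) = 569.3 K.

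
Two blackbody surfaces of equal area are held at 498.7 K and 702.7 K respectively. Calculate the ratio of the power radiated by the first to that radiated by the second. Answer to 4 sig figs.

With equal areas, P₁/P₂ = (T₁/T₂)⁴ = (498.7/702.7)⁴ = 0.2537.

P₁/P₂ ≈ 0.2537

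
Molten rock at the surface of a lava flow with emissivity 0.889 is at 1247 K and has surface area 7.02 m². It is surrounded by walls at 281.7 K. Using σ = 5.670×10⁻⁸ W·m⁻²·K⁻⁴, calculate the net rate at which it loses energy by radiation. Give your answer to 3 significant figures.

Area A = 7.02 m².
Net radiated power P_net = εσA(T⁴ − T₀⁴) = 0.889×5.670×10⁻⁸×7.02×(1247⁴ − 281.7⁴).
T⁴ − T₀⁴ = 2.41805×10¹² − 6.29720×10⁹ = 2.41175×10¹² K⁴, so P_net = 8.53×10⁵ W.

Net loss ≈ 8.53×10⁵ W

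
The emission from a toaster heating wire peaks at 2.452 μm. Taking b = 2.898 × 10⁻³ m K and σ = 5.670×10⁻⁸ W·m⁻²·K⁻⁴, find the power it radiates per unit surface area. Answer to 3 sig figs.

I ≈ 1.11×10⁵ W/m²

Wien's law: T = b/λ_max = 2.898×10⁻³/2.452×10⁻⁶ = 1181.89 K.
Then I = σT⁴ = 5.670×10⁻⁸×(1181.89)⁴ = 1.11×10⁵ W/m².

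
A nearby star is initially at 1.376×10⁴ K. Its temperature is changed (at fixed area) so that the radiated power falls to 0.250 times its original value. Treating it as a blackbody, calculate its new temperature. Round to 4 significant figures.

T₂ ≈ 9730 K

P ∝ T⁴, so T₂/T₁ = (P₂/P₁)^(1/4) = (0.250)^(1/4) = 0.707107.
T₂ = 1.376×10⁴ × 0.707107 = 9730 K.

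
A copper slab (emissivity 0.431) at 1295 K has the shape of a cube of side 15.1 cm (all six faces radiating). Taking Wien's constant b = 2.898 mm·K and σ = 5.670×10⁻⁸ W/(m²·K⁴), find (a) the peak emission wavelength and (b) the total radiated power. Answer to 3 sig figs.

(a) λ_max = b/T = 2.898×10⁻³/1295 = 2.238×10⁻⁶ m = 2.24 μm.
Area A = 6s² = 6×(0.151 m)² = 0.136806 m².
(b) P = εσAT⁴ = 0.431×5.670×10⁻⁸×0.136806×(1295)⁴ = 9.40×10³ W.

λ_max ≈ 2.24 μm; P ≈ 9.40×10³ W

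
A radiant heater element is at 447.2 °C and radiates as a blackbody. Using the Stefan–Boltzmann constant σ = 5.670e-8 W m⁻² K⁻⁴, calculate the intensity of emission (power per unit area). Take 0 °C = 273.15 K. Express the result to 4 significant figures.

T = 447.2 °C + 273.15 = 720.35 K.
Stefan–Boltzmann: I = σT⁴ = 5.670×10⁻⁸ × (720.35)⁴ = 1.527×10⁴ W/m².

I ≈ 1.527×10⁴ W/m²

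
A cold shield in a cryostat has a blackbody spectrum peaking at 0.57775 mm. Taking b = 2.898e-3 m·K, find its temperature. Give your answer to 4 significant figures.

T ≈ 5.016 K

Wien's law gives T = b/λ_max = (2.898×10⁻³ m·K)/(5.7775×10⁻⁴ m) = 5.016 K.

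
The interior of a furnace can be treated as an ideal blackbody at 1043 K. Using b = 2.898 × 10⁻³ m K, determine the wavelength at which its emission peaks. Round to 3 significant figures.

Wien's displacement law: λ_max = b/T = (2.898×10⁻³ m·K)/(1043 K) = 2.779×10⁻⁶ m.
That is 2.78 μm, in the infrared range.

λ_max ≈ 2.78 μm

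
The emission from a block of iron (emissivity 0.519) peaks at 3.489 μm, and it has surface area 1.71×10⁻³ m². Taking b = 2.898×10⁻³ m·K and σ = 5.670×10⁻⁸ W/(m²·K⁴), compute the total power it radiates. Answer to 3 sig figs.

Wien's law: T = b/λ_max = 2.898×10⁻³/3.489×10⁻⁶ = 830.610 K.
Area A = 1.71×10⁻³ m².
Then P = εσAT⁴ = 0.519×5.670×10⁻⁸×1.71×10⁻³×(830.610)⁴ = 24.0 W.

P ≈ 24.0 W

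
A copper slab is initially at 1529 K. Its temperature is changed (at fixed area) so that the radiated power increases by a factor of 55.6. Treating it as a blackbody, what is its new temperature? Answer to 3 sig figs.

T₂ ≈ 4.18×10³ K

P ∝ T⁴, so T₂/T₁ = (P₂/P₁)^(1/4) = (55.6)^(1/4) = 2.73067.
T₂ = 1529 × 2.73067 = 4.18×10³ K.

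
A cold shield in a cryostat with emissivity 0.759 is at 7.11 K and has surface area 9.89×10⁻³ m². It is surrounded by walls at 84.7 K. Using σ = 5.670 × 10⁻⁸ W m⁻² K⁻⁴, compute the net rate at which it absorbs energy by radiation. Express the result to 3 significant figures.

Net gain ≈ 0.0219 W

Area A = 9.89×10⁻³ m².
Net radiated power P_net = εσA(T⁴ − T₀⁴) = 0.759×5.670×10⁻⁸×9.89×10⁻³×(7.11⁴ − 84.7⁴).
T⁴ − T₀⁴ = 2555.51 − 5.14676×10⁷ = -5.14650×10⁷ K⁴, so P_net = -0.0219 W — negative, meaning a net gain of 0.0219 W.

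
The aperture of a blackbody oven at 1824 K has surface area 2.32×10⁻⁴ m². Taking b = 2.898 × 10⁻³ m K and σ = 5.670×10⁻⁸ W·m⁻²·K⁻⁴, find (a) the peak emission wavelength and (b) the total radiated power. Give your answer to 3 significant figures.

λ_max ≈ 1.59×10³ nm; P ≈ 146 W

(a) λ_max = b/T = 2.898×10⁻³/1824 = 1.589×10⁻⁶ m = 1.59×10³ nm.
Area A = 2.32×10⁻⁴ m².
(b) P = σAT⁴ = 5.670×10⁻⁸×2.32×10⁻⁴×(1824)⁴ = 146 W.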